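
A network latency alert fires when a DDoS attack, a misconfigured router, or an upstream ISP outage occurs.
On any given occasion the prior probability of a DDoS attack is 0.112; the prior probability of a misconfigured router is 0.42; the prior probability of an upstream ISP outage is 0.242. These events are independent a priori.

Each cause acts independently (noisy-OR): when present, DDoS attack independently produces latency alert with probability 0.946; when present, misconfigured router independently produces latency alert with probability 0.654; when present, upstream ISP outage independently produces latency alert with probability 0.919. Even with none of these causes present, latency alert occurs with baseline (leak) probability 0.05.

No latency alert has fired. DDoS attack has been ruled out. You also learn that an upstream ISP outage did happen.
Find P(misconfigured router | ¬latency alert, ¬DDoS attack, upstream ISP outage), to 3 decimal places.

P(misconfigured router | ¬latency alert, ¬DDoS attack, upstream ISP outage) ≈ 0.200

Under noisy-OR, P(latency alert | causes) = 1 − (1−0.05)·∏(1−qᵢ) over the active causes.
For the numerator, keep only misconfigured router=true terms: 0.026625×0.42 = 0.011182
Normalizer over all consistent configurations: 0.07695×0.58 + 0.026625×0.42 = 0.055813
P(misconfigured router | ¬latency alert, ¬DDoS attack, upstream ISP outage) = 0.011182/0.055813 ≈ 0.200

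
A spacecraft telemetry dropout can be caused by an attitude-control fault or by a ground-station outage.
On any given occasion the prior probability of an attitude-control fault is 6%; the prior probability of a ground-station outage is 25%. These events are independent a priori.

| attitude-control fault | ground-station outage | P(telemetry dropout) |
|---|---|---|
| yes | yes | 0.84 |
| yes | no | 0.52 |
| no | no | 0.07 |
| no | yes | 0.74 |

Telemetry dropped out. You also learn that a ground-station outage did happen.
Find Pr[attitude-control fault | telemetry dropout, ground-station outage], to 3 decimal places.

Pr[attitude-control fault | telemetry dropout, ground-station outage] ≈ 0.068

P(telemetry dropout | ground-station outage) = 0.74·0.94 + 0.84·0.06 = 0.695600 + 0.050400 = 0.746000
The attitude-control fault-present share is 0.84·0.06 = 0.050400.
So P(attitude-control fault | telemetry dropout, ground-station outage) = 0.050400/0.746000 ≈ 0.068.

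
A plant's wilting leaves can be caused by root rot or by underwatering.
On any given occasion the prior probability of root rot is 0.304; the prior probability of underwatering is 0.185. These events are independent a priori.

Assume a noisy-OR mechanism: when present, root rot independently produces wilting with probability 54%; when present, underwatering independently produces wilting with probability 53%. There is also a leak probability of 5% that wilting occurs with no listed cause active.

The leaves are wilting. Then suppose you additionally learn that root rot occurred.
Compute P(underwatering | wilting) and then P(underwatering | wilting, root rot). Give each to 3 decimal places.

Under noisy-OR, P(wilting | causes) = 1 − (1−0.05)·∏(1−qᵢ) over the active causes.
P(wilting) = 0.05·0.696·0.815 + 0.5535·0.696·0.185 + 0.563·0.304·0.815 + 0.79461·0.304·0.185 = 0.028362 + 0.071269 + 0.139489 + 0.044689 = 0.283809
Restricting to configurations with underwatering present: 0.071269 + 0.044689 = 0.115958.
Hence the posterior is 0.115958/0.283809 ≈ 0.409.

Now condition on the additional information:
P(wilting | root rot) = 0.563×0.815 + 0.79461×0.185 = 0.458845 + 0.147003 = 0.605848
Restricting to configurations with underwatering present: 0.79461×0.185 = 0.147003.
P(underwatering | wilting, root rot) = 0.147003 / 0.605848 ≈ 0.243
This is intercausal reasoning (explaining away): once root rot accounts for the wilting, underwatering becomes less likely.

P(underwatering | wilting) ≈ 0.409; P(underwatering | wilting, root rot) ≈ 0.243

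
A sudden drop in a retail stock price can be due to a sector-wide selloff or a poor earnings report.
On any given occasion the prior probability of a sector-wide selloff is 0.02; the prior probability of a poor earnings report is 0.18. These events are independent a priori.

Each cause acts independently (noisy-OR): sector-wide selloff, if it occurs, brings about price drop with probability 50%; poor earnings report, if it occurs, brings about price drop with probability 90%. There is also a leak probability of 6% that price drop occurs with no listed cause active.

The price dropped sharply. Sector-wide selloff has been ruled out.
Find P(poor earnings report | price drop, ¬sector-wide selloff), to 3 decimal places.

Under noisy-OR, P(price drop | causes) = 1 − (1−0.06)·∏(1−qᵢ) over the active causes.
Weight on poor earnings report=true, given the evidence: 0.906*0.18 = 0.163080
Denominator P(price drop | ¬sector-wide selloff): 0.06*0.82 + 0.906*0.18 = 0.212280
Posterior = 0.163080 / 0.212280 ≈ 0.768

P(poor earnings report | price drop, ¬sector-wide selloff) ≈ 0.768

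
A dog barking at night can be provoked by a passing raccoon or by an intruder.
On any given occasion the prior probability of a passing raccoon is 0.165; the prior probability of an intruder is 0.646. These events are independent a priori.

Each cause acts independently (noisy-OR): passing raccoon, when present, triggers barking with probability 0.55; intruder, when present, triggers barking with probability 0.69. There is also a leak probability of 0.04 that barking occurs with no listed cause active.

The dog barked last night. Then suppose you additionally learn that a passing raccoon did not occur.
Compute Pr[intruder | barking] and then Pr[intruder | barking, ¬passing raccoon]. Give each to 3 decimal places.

Pr[intruder | barking] ≈ 0.913; Pr[intruder | barking, ¬passing raccoon] ≈ 0.970

Under noisy-OR, P(barking | causes) = 1 − (1−0.04)·∏(1−qᵢ) over the active causes.
P(barking) = 0.04·0.835·0.354 + 0.7024·0.835·0.646 + 0.568·0.165·0.354 + 0.86608·0.165·0.646 = 0.011824 + 0.378882 + 0.033177 + 0.092315 = 0.516198
Of this, 0.471197 comes from 0.378882 + 0.092315 (the intruder=true cases).
P(intruder | barking) = 0.471197 / 0.516198 ≈ 0.913

Now condition on the additional information:
By total probability over both values of intruder:
  P(barking | ¬passing raccoon) = 0.04×0.354 + 0.7024×0.646
        = 0.014160 + 0.453750 = 0.467910
Configurations with intruder contribute 0.453750, so
  P(intruder | barking, ¬passing raccoon) = 0.453750 / 0.467910 ≈ 0.970
Ruling out passing raccoon raises the posterior on intruder — the flip side of explaining away.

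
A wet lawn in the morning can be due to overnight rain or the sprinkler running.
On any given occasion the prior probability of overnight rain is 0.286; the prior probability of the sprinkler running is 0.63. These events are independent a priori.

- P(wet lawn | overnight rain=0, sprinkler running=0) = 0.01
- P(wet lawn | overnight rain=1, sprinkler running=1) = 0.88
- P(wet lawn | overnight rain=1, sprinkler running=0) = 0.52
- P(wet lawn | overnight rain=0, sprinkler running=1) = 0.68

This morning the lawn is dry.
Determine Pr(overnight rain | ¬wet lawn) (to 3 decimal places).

Pr(overnight rain | ¬wet lawn) ≈ 0.152

P(¬wet lawn) = 0.99×0.714×0.37 + 0.32×0.714×0.63 + 0.48×0.286×0.37 + 0.12×0.286×0.63 = 0.261538 + 0.143942 + 0.050794 + 0.021622 = 0.477896
Restricting to configurations with overnight rain present: 0.050794 + 0.021622 = 0.072416.
So P(overnight rain | ¬wet lawn) = 0.072416/0.477896 ≈ 0.152.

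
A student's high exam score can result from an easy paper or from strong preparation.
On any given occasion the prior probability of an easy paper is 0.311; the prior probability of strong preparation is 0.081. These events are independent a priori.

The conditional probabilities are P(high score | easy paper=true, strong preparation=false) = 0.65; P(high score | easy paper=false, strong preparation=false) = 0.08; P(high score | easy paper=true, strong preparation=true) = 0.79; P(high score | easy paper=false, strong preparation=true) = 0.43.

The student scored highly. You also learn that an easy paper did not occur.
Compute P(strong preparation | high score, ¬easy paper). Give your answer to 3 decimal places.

By total probability over both values of strong preparation:
  P(high score | ¬easy paper) = 0.08*0.919 + 0.43*0.081
        = 0.073520 + 0.034830 = 0.108350
Configurations with strong preparation contribute 0.034830, so
  P(strong preparation | high score, ¬easy paper) = 0.034830 / 0.108350 ≈ 0.321

P(strong preparation | high score, ¬easy paper) ≈ 0.321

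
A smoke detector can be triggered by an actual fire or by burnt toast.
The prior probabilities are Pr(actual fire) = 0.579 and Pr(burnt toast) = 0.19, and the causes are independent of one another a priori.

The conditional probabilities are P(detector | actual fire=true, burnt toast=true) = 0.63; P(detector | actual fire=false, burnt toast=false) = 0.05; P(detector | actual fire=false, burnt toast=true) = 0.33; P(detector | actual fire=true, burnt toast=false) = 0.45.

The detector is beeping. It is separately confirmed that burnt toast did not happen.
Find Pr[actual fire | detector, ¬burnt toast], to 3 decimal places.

Pr[actual fire | detector, ¬burnt toast] ≈ 0.925

Enumerate both values of actual fire and weight by the priors:
  P(detector | ¬burnt toast) = 0.05*0.421 + 0.45*0.579
        = 0.021050 + 0.260550 = 0.281600
Configurations with actual fire contribute 0.260550, so
  P(actual fire | detector, ¬burnt toast) = 0.260550 / 0.281600 ≈ 0.925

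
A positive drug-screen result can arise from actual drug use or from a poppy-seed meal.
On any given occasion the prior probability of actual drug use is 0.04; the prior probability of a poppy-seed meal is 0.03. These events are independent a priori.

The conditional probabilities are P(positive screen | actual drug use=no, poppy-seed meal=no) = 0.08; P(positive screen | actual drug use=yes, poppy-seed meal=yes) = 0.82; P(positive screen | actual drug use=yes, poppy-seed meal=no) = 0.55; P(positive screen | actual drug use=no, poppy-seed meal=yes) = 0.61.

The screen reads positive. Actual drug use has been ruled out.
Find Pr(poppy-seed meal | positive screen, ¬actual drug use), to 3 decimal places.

Sum P(positive screen|·) weighted by the priors over both values of poppy-seed meal:
  P(positive screen | ¬actual drug use) = 0.08·0.97 + 0.61·0.03
        = 0.077600 + 0.018300 = 0.095900
Keeping only the poppy-seed meal-present terms gives 0.018300, so
  P(poppy-seed meal | positive screen, ¬actual drug use) = 0.018300 / 0.095900 ≈ 0.191

Pr(poppy-seed meal | positive screen, ¬actual drug use) ≈ 0.191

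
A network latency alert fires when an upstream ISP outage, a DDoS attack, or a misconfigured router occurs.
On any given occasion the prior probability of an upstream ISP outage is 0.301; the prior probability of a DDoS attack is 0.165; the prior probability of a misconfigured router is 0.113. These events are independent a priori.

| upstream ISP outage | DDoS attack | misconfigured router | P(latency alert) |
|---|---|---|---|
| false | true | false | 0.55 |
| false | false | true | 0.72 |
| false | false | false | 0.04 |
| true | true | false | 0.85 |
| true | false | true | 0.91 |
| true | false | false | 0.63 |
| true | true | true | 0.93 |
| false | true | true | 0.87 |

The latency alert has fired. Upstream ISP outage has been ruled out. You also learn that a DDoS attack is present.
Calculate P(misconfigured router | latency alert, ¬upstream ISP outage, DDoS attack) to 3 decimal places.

P(misconfigured router | latency alert, ¬upstream ISP outage, DDoS attack) ≈ 0.168

P(latency alert | ¬upstream ISP outage, DDoS attack) = 0.55·0.887 + 0.87·0.113 = 0.487850 + 0.098310 = 0.586160
Of this, 0.098310 comes from 0.87·0.113 (the misconfigured router=true cases).
So P(misconfigured router | latency alert, ¬upstream ISP outage, DDoS attack) = 0.098310/0.586160 ≈ 0.168.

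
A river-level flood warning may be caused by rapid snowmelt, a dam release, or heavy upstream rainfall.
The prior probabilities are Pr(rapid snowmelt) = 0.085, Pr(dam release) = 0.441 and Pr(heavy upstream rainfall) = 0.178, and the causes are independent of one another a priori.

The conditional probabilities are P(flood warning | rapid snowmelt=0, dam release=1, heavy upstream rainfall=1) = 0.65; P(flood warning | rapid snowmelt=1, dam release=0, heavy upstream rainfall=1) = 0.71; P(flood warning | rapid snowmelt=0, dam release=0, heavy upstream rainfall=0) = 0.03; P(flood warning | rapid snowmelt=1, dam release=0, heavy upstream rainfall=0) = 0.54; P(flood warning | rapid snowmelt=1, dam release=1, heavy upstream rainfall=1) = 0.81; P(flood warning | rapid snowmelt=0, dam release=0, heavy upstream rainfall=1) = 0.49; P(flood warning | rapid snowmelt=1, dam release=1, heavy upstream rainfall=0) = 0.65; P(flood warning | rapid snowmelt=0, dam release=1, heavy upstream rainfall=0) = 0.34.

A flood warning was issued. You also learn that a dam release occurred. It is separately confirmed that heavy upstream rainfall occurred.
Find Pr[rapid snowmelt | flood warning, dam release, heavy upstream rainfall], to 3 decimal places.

Pr[rapid snowmelt | flood warning, dam release, heavy upstream rainfall] ≈ 0.104

P(flood warning | dam release, heavy upstream rainfall) = 0.65×0.915 + 0.81×0.085 = 0.594750 + 0.068850 = 0.663600
Restricting to configurations with rapid snowmelt present: 0.81×0.085 = 0.068850.
So P(rapid snowmelt | flood warning, dam release, heavy upstream rainfall) = 0.068850/0.663600 ≈ 0.104.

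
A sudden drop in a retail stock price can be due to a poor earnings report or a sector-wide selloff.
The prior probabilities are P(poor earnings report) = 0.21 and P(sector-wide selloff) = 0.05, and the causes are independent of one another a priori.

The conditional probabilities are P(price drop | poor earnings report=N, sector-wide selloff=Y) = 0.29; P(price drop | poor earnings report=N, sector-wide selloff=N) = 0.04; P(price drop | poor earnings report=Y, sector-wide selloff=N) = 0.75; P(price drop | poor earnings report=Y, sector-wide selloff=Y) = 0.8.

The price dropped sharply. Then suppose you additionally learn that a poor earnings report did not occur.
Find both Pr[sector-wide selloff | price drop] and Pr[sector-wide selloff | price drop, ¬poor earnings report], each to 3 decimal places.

Pr[sector-wide selloff | price drop] ≈ 0.100; Pr[sector-wide selloff | price drop, ¬poor earnings report] ≈ 0.276

By total probability over the 4 (poor earnings report, sector-wide selloff) configurations:
  P(price drop) = 0.04·0.79·0.95 + 0.29·0.79·0.05 + 0.75·0.21·0.95 + 0.8·0.21·0.05
        = 0.030020 + 0.011455 + 0.149625 + 0.008400 = 0.199500
Configurations with sector-wide selloff contribute 0.019855, so
  P(sector-wide selloff | price drop) = 0.019855 / 0.199500 ≈ 0.100

Now condition on the additional information:
By total probability over both values of sector-wide selloff:
  P(price drop | ¬poor earnings report) = 0.04*0.95 + 0.29*0.05
        = 0.038000 + 0.014500 = 0.052500
Keeping only the sector-wide selloff-present terms gives 0.014500, so
  P(sector-wide selloff | price drop, ¬poor earnings report) = 0.014500 / 0.052500 ≈ 0.276
Ruling out poor earnings report raises the posterior on sector-wide selloff — the flip side of explaining away.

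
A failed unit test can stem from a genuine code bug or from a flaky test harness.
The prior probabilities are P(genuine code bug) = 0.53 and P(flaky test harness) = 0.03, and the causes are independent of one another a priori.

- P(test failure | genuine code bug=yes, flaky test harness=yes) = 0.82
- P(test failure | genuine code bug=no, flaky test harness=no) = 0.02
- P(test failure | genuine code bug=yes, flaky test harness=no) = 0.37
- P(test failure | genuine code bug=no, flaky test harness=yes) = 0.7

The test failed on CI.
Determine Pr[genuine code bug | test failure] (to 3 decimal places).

P(test failure) = 0.02·0.47·0.97 + 0.7·0.47·0.03 + 0.37·0.53·0.97 + 0.82·0.53·0.03 = 0.009118 + 0.009870 + 0.190217 + 0.013038 = 0.222243
Restricting to configurations with genuine code bug present: 0.190217 + 0.013038 = 0.203255.
P(genuine code bug | test failure) = 0.203255 / 0.222243 ≈ 0.915

Pr[genuine code bug | test failure] ≈ 0.915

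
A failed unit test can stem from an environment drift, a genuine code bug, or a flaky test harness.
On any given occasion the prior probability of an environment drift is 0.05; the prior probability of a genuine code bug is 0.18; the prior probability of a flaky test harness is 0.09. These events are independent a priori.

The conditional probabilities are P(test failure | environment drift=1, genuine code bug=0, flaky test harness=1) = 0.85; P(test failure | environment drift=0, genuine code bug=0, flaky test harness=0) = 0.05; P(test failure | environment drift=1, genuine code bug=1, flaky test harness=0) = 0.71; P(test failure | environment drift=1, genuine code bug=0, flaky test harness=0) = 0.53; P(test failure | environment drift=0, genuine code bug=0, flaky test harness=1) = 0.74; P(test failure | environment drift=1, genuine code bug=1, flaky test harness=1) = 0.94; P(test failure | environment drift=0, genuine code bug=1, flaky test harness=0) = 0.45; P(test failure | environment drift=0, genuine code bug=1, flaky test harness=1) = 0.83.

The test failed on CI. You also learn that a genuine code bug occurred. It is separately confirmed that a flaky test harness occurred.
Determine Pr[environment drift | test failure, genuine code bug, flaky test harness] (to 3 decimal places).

Pr[environment drift | test failure, genuine code bug, flaky test harness] ≈ 0.056

By total probability over both values of environment drift:
  P(test failure | genuine code bug, flaky test harness) = 0.83×0.95 + 0.94×0.05
        = 0.788500 + 0.047000 = 0.835500
Configurations with environment drift contribute 0.047000, so
  P(environment drift | test failure, genuine code bug, flaky test harness) = 0.047000 / 0.835500 ≈ 0.056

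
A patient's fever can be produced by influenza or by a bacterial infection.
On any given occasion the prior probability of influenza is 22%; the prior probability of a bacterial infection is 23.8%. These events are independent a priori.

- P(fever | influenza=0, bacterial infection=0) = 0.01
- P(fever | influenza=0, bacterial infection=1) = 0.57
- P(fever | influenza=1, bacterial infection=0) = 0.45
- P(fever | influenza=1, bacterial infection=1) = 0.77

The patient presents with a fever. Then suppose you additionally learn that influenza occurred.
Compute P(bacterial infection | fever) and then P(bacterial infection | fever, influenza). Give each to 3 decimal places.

P(fever) = 0.01×0.78×0.762 + 0.57×0.78×0.238 + 0.45×0.22×0.762 + 0.77×0.22×0.238 = 0.005944 + 0.105815 + 0.075438 + 0.040317 = 0.227514
Restricting to configurations with bacterial infection present: 0.105815 + 0.040317 = 0.146132.
So P(bacterial infection | fever) = 0.146132/0.227514 ≈ 0.642.

Now also conditioning on influenza=true:
Enumerate both values of bacterial infection and weight by the priors:
  P(fever | influenza) = 0.45×0.762 + 0.77×0.238
        = 0.342900 + 0.183260 = 0.526160
The terms with bacterial infection present sum to 0.183260, so
  P(bacterial infection | fever, influenza) = 0.183260 / 0.526160 ≈ 0.348
Conditioning on influenza lowers the posterior on bacterial infection: the classic explaining-away effect in a common-effect structure.

P(bacterial infection | fever) ≈ 0.642; P(bacterial infection | fever, influenza) ≈ 0.348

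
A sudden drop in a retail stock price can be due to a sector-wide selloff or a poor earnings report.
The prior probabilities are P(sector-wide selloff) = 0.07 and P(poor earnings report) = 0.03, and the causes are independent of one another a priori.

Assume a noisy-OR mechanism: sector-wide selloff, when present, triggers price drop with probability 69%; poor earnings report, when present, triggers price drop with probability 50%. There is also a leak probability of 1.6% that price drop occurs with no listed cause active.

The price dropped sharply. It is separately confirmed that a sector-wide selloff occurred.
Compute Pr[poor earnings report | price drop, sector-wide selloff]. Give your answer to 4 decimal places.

Pr[poor earnings report | price drop, sector-wide selloff] ≈ 0.0363

Under noisy-OR, P(price drop | causes) = 1 − (1−0.016)·∏(1−qᵢ) over the active causes.
Numerator (weight on configurations with poor earnings report): 0.84748*0.03 = 0.025424
Denominator P(price drop | sector-wide selloff): 0.69496*0.97 + 0.84748*0.03 = 0.699535
P(poor earnings report | price drop, sector-wide selloff) = 0.025424/0.699535 ≈ 0.0363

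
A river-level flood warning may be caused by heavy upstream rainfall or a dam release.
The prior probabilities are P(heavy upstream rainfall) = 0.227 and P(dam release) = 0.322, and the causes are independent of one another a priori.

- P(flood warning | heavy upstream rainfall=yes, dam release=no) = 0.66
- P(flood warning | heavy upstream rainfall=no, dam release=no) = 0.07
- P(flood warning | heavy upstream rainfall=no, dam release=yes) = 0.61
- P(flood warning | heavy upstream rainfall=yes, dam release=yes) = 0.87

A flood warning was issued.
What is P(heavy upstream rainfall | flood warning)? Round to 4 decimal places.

P(heavy upstream rainfall | flood warning) ≈ 0.4670

P(flood warning) = 0.07·0.773·0.678 + 0.61·0.773·0.322 + 0.66·0.227·0.678 + 0.87·0.227·0.322 = 0.036687 + 0.151833 + 0.101578 + 0.063592 = 0.353690
The heavy upstream rainfall-present share is 0.101578 + 0.063592 = 0.165170.
P(heavy upstream rainfall | flood warning) = 0.165170 / 0.353690 ≈ 0.4670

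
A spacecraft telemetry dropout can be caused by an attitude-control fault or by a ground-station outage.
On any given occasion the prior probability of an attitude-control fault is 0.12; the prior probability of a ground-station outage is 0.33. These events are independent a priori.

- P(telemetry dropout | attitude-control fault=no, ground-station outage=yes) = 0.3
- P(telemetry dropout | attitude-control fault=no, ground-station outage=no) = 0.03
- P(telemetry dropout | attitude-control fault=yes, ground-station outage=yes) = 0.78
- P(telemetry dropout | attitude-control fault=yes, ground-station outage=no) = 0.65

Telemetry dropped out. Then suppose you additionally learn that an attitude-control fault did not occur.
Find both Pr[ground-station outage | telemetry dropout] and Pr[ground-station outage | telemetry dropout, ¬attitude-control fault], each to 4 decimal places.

By total probability over the 4 (attitude-control fault, ground-station outage) configurations:
  P(telemetry dropout) = 0.03·0.88·0.67 + 0.3·0.88·0.33 + 0.65·0.12·0.67 + 0.78·0.12·0.33
        = 0.017688 + 0.087120 + 0.052260 + 0.030888 = 0.187956
The terms with ground-station outage present sum to 0.118008, so
  P(ground-station outage | telemetry dropout) = 0.118008 / 0.187956 ≈ 0.6278

Now condition on the additional information:
By total probability over both values of ground-station outage:
  P(telemetry dropout | ¬attitude-control fault) = 0.03×0.67 + 0.3×0.33
        = 0.020100 + 0.099000 = 0.119100
Keeping only the ground-station outage-present terms gives 0.099000, so
  P(ground-station outage | telemetry dropout, ¬attitude-control fault) = 0.099000 / 0.119100 ≈ 0.8312
Ruling out attitude-control fault raises the posterior on ground-station outage — the flip side of explaining away.

Pr[ground-station outage | telemetry dropout] ≈ 0.6278; Pr[ground-station outage | telemetry dropout, ¬attitude-control fault] ≈ 0.8312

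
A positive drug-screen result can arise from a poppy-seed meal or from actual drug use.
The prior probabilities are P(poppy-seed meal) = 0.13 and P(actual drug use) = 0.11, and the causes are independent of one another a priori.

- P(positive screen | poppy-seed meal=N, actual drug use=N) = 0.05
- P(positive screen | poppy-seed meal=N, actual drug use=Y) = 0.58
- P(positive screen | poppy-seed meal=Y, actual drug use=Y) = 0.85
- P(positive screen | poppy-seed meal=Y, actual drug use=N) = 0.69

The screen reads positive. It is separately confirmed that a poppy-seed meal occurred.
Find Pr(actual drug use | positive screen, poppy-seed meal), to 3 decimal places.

Weight on actual drug use=true, given the evidence: 0.85·0.11 = 0.093500
The normalizing constant is 0.69·0.89 + 0.85·0.11 = 0.707600
P(actual drug use | positive screen, poppy-seed meal) = 0.093500/0.707600 ≈ 0.132

Pr(actual drug use | positive screen, poppy-seed meal) ≈ 0.132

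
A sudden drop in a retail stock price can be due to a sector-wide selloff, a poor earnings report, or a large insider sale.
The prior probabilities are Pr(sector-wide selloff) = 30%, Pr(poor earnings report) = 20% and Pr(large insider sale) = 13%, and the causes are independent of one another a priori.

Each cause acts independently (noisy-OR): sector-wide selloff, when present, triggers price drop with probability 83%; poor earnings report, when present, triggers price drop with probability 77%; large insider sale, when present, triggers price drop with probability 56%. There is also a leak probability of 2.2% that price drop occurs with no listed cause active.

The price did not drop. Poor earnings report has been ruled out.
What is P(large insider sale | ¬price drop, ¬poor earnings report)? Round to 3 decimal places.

P(large insider sale | ¬price drop, ¬poor earnings report) ≈ 0.062

Under noisy-OR, P(price drop | causes) = 1 − (1−0.022)·∏(1−qᵢ) over the active causes.
Sum P(¬price drop|·) weighted by the priors over the 4 (sector-wide selloff, large insider sale) configurations:
  P(¬price drop | ¬poor earnings report) = 0.978*0.7*0.87 + 0.43032*0.7*0.13 + 0.16626*0.3*0.87 + 0.073154*0.3*0.13
        = 0.595602 + 0.039159 + 0.043394 + 0.002853 = 0.681008
Configurations with large insider sale contribute 0.042012, so
  P(large insider sale | ¬price drop, ¬poor earnings report) = 0.042012 / 0.681008 ≈ 0.062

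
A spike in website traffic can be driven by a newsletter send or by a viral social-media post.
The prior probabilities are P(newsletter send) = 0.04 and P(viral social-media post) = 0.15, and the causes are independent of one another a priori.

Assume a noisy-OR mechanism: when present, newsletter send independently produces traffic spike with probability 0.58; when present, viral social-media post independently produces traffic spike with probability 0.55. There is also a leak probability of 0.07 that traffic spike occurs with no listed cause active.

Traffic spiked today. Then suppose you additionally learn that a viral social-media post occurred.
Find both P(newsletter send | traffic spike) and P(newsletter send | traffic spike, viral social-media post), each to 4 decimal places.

Under noisy-OR, P(traffic spike | causes) = 1 − (1−0.07)·∏(1−qᵢ) over the active causes.
Weight on newsletter send=true, given the evidence: 0.020720 + 0.004945 = 0.025665
Denominator P(traffic spike): 0.07*0.96*0.85 + 0.5815*0.96*0.15 + 0.6094*0.04*0.85 + 0.82423*0.04*0.15 = 0.166521
P(newsletter send | traffic spike) = 0.025665/0.166521 ≈ 0.1541

Now also conditioning on viral social-media post=true:
Numerator (weight on configurations with newsletter send): 0.82423×0.04 = 0.032969
Denominator P(traffic spike | viral social-media post): 0.5815×0.96 + 0.82423×0.04 = 0.591209
Posterior = 0.032969 / 0.591209 ≈ 0.0558
Conditioning on viral social-media post lowers the posterior on newsletter send: the classic explaining-away effect in a common-effect structure.

P(newsletter send | traffic spike) ≈ 0.1541; P(newsletter send | traffic spike, viral social-media post) ≈ 0.0558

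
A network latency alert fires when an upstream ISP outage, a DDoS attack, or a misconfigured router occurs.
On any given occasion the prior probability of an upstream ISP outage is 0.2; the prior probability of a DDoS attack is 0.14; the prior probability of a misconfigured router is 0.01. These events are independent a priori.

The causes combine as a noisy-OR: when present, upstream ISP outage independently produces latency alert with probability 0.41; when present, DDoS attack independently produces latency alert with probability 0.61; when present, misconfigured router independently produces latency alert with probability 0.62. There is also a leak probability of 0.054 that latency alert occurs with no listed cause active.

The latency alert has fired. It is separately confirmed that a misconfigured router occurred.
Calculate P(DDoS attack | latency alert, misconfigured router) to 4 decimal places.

P(DDoS attack | latency alert, misconfigured router) ≈ 0.1747

Under noisy-OR, P(latency alert | causes) = 1 − (1−0.054)·∏(1−qᵢ) over the active causes.
P(latency alert | misconfigured router) = 0.64052*0.8*0.86 + 0.859803*0.8*0.14 + 0.787907*0.2*0.86 + 0.917284*0.2*0.14 = 0.440678 + 0.096298 + 0.135520 + 0.025684 = 0.698180
Of this, 0.121982 comes from 0.096298 + 0.025684 (the DDoS attack=true cases).
So P(DDoS attack | latency alert, misconfigured router) = 0.121982/0.698180 ≈ 0.1747.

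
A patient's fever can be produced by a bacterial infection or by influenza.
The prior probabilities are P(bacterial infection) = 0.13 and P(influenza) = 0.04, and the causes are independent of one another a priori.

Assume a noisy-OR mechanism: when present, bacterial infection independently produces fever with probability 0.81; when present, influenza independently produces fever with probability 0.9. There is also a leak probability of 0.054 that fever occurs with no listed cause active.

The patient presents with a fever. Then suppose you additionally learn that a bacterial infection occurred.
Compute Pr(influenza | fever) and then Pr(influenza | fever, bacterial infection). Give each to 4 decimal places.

Pr(influenza | fever) ≈ 0.1989; Pr(influenza | fever, bacterial infection) ≈ 0.0475

Under noisy-OR, P(fever | causes) = 1 − (1−0.054)·∏(1−qᵢ) over the active causes.
Weight on influenza=true, given the evidence: 0.031508 + 0.005107 = 0.036615
Denominator P(fever): 0.054×0.87×0.96 + 0.9054×0.87×0.04 + 0.82026×0.13×0.96 + 0.982026×0.13×0.04 = 0.184084
P(influenza | fever) = 0.036615/0.184084 ≈ 0.1989

Now also conditioning on bacterial infection=true:
Sum P(fever|·) weighted by the priors over both values of influenza:
  P(fever | bacterial infection) = 0.82026·0.96 + 0.982026·0.04
        = 0.787450 + 0.039281 = 0.826731
Keeping only the influenza-present terms gives 0.039281, so
  P(influenza | fever, bacterial infection) = 0.039281 / 0.826731 ≈ 0.0475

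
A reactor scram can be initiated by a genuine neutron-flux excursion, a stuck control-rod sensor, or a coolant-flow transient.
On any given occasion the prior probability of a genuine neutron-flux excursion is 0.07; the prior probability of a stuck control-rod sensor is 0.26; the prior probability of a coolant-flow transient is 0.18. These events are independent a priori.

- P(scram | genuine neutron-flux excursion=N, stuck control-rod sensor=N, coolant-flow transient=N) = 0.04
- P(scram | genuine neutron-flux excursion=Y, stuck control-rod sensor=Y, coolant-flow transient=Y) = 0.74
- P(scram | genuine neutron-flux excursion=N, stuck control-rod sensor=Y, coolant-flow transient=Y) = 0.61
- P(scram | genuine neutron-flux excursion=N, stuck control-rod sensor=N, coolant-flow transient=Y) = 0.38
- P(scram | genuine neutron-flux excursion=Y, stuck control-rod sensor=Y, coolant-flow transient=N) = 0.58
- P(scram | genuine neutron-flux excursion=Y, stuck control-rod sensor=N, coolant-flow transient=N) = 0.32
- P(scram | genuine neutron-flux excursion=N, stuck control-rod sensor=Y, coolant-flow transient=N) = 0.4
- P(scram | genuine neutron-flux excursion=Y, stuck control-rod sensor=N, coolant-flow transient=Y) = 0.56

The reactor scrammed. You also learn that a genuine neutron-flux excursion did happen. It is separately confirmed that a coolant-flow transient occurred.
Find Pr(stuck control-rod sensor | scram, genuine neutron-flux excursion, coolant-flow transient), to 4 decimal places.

P(scram | genuine neutron-flux excursion, coolant-flow transient) = 0.56*0.74 + 0.74*0.26 = 0.414400 + 0.192400 = 0.606800
Restricting to configurations with stuck control-rod sensor present: 0.74*0.26 = 0.192400.
So P(stuck control-rod sensor | scram, genuine neutron-flux excursion, coolant-flow transient) = 0.192400/0.606800 ≈ 0.3171.

Pr(stuck control-rod sensor | scram, genuine neutron-flux excursion, coolant-flow transient) ≈ 0.3171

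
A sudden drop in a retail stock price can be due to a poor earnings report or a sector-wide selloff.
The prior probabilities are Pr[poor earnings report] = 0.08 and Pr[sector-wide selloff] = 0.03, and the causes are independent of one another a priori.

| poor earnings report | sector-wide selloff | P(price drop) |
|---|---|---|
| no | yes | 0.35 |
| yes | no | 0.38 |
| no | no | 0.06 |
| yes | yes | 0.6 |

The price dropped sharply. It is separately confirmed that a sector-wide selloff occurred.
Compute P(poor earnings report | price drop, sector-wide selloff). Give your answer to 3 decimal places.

P(poor earnings report | price drop, sector-wide selloff) ≈ 0.130

P(price drop | sector-wide selloff) = 0.35*0.92 + 0.6*0.08 = 0.322000 + 0.048000 = 0.370000
Of this, 0.048000 comes from 0.6*0.08 (the poor earnings report=true cases).
P(poor earnings report | price drop, sector-wide selloff) = 0.048000 / 0.370000 ≈ 0.130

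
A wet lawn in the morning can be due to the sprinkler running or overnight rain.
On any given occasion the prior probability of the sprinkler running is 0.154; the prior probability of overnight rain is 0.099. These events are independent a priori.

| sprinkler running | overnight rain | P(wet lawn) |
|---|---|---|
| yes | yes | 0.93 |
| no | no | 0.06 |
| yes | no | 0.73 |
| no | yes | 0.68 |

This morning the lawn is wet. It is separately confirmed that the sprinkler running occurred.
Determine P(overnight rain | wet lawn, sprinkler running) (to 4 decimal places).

P(overnight rain | wet lawn, sprinkler running) ≈ 0.1228

Enumerate both values of overnight rain and weight by the priors:
  P(wet lawn | sprinkler running) = 0.73*0.901 + 0.93*0.099
        = 0.657730 + 0.092070 = 0.749800
Keeping only the overnight rain-present terms gives 0.092070, so
  P(overnight rain | wet lawn, sprinkler running) = 0.092070 / 0.749800 ≈ 0.1228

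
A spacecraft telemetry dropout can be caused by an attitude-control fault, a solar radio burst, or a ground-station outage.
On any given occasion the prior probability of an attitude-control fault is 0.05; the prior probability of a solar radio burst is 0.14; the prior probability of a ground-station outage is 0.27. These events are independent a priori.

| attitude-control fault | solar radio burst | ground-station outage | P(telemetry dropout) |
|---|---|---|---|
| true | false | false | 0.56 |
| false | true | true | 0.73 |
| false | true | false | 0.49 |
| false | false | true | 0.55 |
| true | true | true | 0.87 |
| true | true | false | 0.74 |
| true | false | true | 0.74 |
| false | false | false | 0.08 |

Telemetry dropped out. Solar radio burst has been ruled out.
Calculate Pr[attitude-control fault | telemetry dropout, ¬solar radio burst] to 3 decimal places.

Pr[attitude-control fault | telemetry dropout, ¬solar radio burst] ≈ 0.134

Weight on attitude-control fault=true, given the evidence: 0.020440 + 0.009990 = 0.030430
Normalizer over all consistent configurations: 0.08×0.95×0.73 + 0.55×0.95×0.27 + 0.56×0.05×0.73 + 0.74×0.05×0.27 = 0.226985
P(attitude-control fault | telemetry dropout, ¬solar radio burst) = 0.030430/0.226985 ≈ 0.134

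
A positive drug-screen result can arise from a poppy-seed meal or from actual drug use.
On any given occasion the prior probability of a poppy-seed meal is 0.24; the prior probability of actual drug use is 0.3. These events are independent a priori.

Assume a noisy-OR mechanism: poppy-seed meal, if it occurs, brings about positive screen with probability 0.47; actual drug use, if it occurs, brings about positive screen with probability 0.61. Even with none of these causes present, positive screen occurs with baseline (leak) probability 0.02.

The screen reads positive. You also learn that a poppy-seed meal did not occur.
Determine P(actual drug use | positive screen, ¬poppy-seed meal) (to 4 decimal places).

Under noisy-OR, P(positive screen | causes) = 1 − (1−0.02)·∏(1−qᵢ) over the active causes.
By total probability over both values of actual drug use:
  P(positive screen | ¬poppy-seed meal) = 0.02×0.7 + 0.6178×0.3
        = 0.014000 + 0.185340 = 0.199340
The terms with actual drug use present sum to 0.185340, so
  P(actual drug use | positive screen, ¬poppy-seed meal) = 0.185340 / 0.199340 ≈ 0.9298

P(actual drug use | positive screen, ¬poppy-seed meal) ≈ 0.9298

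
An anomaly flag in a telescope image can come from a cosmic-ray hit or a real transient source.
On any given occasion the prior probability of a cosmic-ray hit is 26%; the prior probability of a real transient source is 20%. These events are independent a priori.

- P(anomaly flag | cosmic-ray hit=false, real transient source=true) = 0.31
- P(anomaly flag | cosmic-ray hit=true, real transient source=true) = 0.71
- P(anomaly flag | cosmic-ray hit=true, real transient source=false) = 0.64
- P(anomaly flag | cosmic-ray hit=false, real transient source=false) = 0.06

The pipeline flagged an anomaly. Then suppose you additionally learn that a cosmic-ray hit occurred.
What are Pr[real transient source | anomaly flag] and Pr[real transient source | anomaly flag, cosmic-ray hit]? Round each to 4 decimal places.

Numerator (weight on configurations with real transient source): 0.045880 + 0.036920 = 0.082800
Denominator P(anomaly flag): 0.06×0.74×0.8 + 0.31×0.74×0.2 + 0.64×0.26×0.8 + 0.71×0.26×0.2 = 0.251440
Posterior = 0.082800 / 0.251440 ≈ 0.3293

Now also conditioning on cosmic-ray hit=true:
P(anomaly flag | cosmic-ray hit) = 0.64*0.8 + 0.71*0.2 = 0.512000 + 0.142000 = 0.654000
Restricting to configurations with real transient source present: 0.71*0.2 = 0.142000.
P(real transient source | anomaly flag, cosmic-ray hit) = 0.142000 / 0.654000 ≈ 0.2171
This is intercausal reasoning (explaining away): once cosmic-ray hit accounts for the anomaly flag, real transient source becomes less likely.

Pr[real transient source | anomaly flag] ≈ 0.3293; Pr[real transient source | anomaly flag, cosmic-ray hit] ≈ 0.2171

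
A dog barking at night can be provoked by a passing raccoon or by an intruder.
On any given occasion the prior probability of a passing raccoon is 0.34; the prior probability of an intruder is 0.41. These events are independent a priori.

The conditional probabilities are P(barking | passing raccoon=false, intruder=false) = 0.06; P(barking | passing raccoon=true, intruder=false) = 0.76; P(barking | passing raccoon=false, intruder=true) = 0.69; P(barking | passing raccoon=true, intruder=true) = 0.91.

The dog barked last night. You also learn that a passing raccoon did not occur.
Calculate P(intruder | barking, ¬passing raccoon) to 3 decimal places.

Weight on intruder=true, given the evidence: 0.69·0.41 = 0.282900
The normalizing constant is 0.06·0.59 + 0.69·0.41 = 0.318300
P(intruder | barking, ¬passing raccoon) = 0.282900/0.318300 ≈ 0.889

P(intruder | barking, ¬passing raccoon) ≈ 0.889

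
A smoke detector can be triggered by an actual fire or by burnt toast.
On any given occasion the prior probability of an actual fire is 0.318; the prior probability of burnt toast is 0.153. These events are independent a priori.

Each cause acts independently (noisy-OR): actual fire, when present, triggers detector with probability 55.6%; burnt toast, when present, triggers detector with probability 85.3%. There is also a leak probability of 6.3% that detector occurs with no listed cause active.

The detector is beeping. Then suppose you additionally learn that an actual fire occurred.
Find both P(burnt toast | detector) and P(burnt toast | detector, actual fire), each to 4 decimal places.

Under noisy-OR, P(detector | causes) = 1 − (1−0.063)·∏(1−qᵢ) over the active causes.
Weight on burnt toast=true, given the evidence: 0.089973 + 0.045679 = 0.135652
Normalizer over all consistent configurations: 0.063·0.682·0.847 + 0.862261·0.682·0.153 + 0.583972·0.318·0.847 + 0.938844·0.318·0.153 = 0.329335
P(burnt toast | detector) = 0.135652/0.329335 ≈ 0.4119

With the extra evidence:
Weight on burnt toast=true, given the evidence: 0.938844*0.153 = 0.143643
The normalizing constant is 0.583972*0.847 + 0.938844*0.153 = 0.638267
P(burnt toast | detector, actual fire) = 0.143643/0.638267 ≈ 0.2251

P(burnt toast | detector) ≈ 0.4119; P(burnt toast | detector, actual fire) ≈ 0.2251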